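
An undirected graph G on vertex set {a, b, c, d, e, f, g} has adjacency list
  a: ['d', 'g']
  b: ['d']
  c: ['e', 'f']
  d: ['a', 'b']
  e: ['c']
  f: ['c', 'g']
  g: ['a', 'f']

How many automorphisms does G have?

The degree sequence is [2, 1, 2, 2, 1, 2, 2]; the two degree-1 vertices b and e are the ends of a path, so G = P_7. The only nontrivial automorphism of a path is the end-to-end reflection, so Aut(G) ≅ Z_2.

2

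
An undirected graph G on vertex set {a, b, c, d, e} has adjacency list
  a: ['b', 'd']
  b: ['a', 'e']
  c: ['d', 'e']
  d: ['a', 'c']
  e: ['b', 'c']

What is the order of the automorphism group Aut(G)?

Every vertex has degree 2 and the graph is connected, so G is the 5-cycle C_5. C_5 has 5 rotations and 5 reflections, so Aut(C_5) ≅ D_5 of order 10.

10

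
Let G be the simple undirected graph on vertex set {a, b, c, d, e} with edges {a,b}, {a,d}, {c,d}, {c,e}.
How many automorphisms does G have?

The degree sequence is [2, 1, 2, 2, 1]; the two degree-1 vertices b and e are the ends of a path, so G = P_5. A path has exactly one nontrivial symmetry — reversal — giving Aut(G) of order 2.

2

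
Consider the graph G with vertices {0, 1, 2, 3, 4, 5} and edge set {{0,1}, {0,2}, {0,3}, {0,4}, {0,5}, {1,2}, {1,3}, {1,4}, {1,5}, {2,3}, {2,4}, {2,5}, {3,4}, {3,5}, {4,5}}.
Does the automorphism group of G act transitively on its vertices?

Every vertex has degree 5, so G is the complete graph K_6. Every bijection on the vertex set is an automorphism of K_6; hence Aut(K_6) ≅ S_6, order 720. Under this action every vertex can be carried to every other, so G is vertex-transitive.

Yes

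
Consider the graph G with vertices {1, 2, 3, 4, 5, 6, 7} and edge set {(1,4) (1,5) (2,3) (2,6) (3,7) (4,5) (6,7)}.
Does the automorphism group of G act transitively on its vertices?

No

G has two connected components, {2, 3, 6, 7} and {1, 4, 5}; each is 2-regular, so G = C_4 ⊔ C_3. The orbit of 1 under Aut(G) is {1, 4, 5}, which does not contain 2, so G is not vertex-transitive.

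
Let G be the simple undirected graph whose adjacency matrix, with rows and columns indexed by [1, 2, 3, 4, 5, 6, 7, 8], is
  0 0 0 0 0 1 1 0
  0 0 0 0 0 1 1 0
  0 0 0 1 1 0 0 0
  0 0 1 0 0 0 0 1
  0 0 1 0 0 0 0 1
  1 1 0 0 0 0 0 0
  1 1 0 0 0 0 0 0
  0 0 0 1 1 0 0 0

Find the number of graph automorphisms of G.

128

G has two connected components, {3, 4, 5, 8} and {1, 2, 6, 7}; each is 2-regular, so G = C_4 ⊔ C_4. With two isomorphic components, Aut(G) = Aut(C_4) ≀ S_2 = (D_4 × D_4) ⋊ Z_2: permute each cycle by D_4, then optionally swap the two cycles. Order 2·(2·4)² = 128.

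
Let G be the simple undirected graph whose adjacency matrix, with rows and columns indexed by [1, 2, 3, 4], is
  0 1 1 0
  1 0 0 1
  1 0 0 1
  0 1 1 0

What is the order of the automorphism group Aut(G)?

G is 2-regular and bipartite on 2^2 = 4 vertices with girth 4; it is the hypercube graph Q_2. Aut(Q_2) consists of the signed permutations of the 2 coordinate axes: 2! permutations times 2^2 sign flips, so |Aut| = 2^2·2! = 8.

8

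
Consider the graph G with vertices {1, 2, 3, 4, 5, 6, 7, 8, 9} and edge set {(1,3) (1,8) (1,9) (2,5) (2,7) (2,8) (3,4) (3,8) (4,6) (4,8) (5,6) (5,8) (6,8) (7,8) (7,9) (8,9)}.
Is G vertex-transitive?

No

Vertex 8 is the only vertex of degree 8, so every automorphism fixes it; G is not vertex-transitive.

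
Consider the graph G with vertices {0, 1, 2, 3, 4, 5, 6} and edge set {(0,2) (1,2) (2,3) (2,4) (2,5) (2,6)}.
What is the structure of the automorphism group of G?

Vertex 2 has degree 6 and every other vertex has degree 1, so G is the star K_{1,6} with centre 2. Any automorphism fixes the centre and permutes the 6 leaves freely, so Aut(G) ≅ S_6 of order 6! = 720.

S_6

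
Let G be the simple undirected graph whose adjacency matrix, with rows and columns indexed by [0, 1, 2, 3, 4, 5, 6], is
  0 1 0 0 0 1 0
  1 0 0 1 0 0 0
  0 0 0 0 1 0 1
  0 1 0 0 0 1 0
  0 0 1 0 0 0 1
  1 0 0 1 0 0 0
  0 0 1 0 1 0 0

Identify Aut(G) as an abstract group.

G has two connected components, {0, 1, 3, 5} and {2, 4, 6}; each is 2-regular, so G = C_4 ⊔ C_3. The components are non-isomorphic (different sizes), so Aut(G) = Aut(C_4) × Aut(C_3) = D_4 × D_3 of order 8·6 = 48.

D_4 × D_3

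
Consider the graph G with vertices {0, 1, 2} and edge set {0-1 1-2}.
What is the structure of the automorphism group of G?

the cyclic group of order 2

The degree sequence is [1, 2, 1]; the two degree-1 vertices 0 and 2 are the ends of a path, so G = P_3. The only nontrivial automorphism of a path is the end-to-end reflection, so Aut(G) ≅ Z_2.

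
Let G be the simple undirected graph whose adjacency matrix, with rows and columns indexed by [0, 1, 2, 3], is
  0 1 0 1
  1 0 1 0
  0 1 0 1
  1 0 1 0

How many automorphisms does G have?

G is 2-regular and bipartite with parts {0, 2} and {1, 3} (each part is independent and every cross-pair is an edge), so G = K_{2,2}. Aut(K_{2,2}) is the wreath product S_2 ≀ Z_2: permute within each part, then optionally swap the parts; |Aut| = 2·(2!)² = 8.

8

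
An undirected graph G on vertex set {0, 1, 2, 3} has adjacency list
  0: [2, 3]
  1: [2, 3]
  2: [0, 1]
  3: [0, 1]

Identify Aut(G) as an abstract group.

G is 2-regular and bipartite on 2^2 = 4 vertices with girth 4; it is the hypercube graph Q_2. The symmetry group of the 2-cube is the hyperoctahedral group B_2 = Z_2 ≀ S_2, of order 2^2·2! = 8.

the dihedral group of order 8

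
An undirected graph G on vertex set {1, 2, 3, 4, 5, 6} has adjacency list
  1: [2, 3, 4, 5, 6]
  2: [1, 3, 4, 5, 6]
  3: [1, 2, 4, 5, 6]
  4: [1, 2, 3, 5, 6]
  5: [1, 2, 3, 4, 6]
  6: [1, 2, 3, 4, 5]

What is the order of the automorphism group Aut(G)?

Every vertex has degree 5, so G is the complete graph K_6. Every bijection on the vertex set is an automorphism of K_6; hence Aut(K_6) ≅ S_6, order 720.

720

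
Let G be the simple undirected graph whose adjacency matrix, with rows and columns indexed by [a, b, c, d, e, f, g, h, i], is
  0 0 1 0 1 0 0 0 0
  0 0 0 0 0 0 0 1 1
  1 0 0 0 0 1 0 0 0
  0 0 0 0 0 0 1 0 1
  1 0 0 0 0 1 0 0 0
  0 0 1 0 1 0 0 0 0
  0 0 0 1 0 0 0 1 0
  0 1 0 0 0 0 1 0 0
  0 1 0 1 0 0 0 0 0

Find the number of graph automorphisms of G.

G has two connected components, {b, d, g, h, i} and {a, c, e, f}; each is 2-regular, so G = C_5 ⊔ C_4. The components are non-isomorphic (different sizes), so Aut(G) = Aut(C_4) × Aut(C_5) = D_4 × D_5 of order 8·10 = 80.

80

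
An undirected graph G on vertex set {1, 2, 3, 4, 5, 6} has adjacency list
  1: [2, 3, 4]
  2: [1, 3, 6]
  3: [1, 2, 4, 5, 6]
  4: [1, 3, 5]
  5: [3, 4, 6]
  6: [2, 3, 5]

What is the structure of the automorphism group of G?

D_5

Vertex 3 is the unique vertex of degree 5; the remaining 5 vertices each have degree 3 and induce a cycle, so G is the wheel on 6 vertices with hub 3. With the hub fixed, the remaining symmetry is that of the rim cycle C_5, giving the dihedral group D_5.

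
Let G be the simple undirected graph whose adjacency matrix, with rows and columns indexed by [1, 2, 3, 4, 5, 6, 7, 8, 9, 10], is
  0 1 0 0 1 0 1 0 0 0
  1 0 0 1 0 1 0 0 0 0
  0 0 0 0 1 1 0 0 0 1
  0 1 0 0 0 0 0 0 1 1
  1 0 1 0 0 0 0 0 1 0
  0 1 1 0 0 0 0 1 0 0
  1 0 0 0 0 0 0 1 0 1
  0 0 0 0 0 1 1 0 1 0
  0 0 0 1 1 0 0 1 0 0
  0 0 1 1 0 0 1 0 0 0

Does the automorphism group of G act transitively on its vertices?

Yes

G is 3-regular on 10 vertices with no triangles and no 4-cycles (girth 5): this is the Petersen graph. It is a classical fact that the Petersen graph has automorphism group S_5 (order 120), arising from its description as the Kneser graph K(5,2). This group acts transitively on the 10 vertices.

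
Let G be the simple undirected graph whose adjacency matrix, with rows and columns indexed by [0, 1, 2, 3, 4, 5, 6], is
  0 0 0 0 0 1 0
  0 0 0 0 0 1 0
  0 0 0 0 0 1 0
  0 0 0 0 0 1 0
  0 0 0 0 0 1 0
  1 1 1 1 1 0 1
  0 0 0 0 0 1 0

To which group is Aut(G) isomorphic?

Vertex 5 has degree 6 and every other vertex has degree 1, so G is the star K_{1,6} with centre 5. The 6 leaves are pairwise interchangeable while the centre is fixed, giving Aut(G) = S_6.

the symmetric group on 6 letters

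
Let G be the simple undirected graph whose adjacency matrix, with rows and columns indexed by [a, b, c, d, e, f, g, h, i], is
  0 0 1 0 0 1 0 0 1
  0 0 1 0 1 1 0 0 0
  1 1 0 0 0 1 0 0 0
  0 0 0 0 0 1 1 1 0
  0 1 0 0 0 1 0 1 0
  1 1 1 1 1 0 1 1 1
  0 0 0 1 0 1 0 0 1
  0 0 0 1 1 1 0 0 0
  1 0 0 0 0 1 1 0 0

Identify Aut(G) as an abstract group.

the dihedral group of order 16

Vertex f is the unique vertex of degree 8; the remaining 8 vertices each have degree 3 and induce a cycle, so G is the wheel on 9 vertices with hub f. With the hub fixed, the remaining symmetry is that of the rim cycle C_8, giving the dihedral group D_8.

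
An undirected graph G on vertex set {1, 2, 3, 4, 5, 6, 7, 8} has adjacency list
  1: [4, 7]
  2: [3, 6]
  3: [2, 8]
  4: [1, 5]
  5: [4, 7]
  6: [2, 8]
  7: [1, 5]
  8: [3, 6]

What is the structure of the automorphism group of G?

G has two connected components, {1, 4, 5, 7} and {2, 3, 6, 8}; each is 2-regular, so G = C_4 ⊔ C_4. With two isomorphic components, Aut(G) = Aut(C_4) ≀ S_2 = (D_4 × D_4) ⋊ Z_2: permute each cycle by D_4, then optionally swap the two cycles. Order 2·(2·4)² = 128.

D_4 ≀ Z_2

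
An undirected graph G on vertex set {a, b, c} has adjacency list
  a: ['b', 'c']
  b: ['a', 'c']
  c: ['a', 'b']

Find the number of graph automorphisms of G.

6

Every vertex has degree 2, so G is the complete graph K_3. Any permutation of the 3 vertices preserves K_3, so Aut(K_3) = S_3 of order 3! = 6.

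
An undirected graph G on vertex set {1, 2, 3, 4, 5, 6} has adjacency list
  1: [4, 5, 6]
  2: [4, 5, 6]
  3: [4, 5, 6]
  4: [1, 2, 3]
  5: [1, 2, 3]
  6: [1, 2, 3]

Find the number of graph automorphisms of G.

G is 3-regular and bipartite with parts {1, 2, 3} and {4, 5, 6} (each part is independent and every cross-pair is an edge), so G = K_{3,3}. Aut(K_{3,3}) is the wreath product S_3 ≀ Z_2: permute within each part, then optionally swap the parts; |Aut| = 2·(3!)² = 72.

72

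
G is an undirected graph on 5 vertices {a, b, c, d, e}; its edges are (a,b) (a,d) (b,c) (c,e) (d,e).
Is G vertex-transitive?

Yes

Every vertex has degree 2 and the graph is connected, so G is the 5-cycle C_5. The automorphisms of the 5-cycle are exactly the symmetries of a regular 5-gon: the dihedral group D_5, |D_5| = 10. Under this action every vertex can be carried to every other, so G is vertex-transitive.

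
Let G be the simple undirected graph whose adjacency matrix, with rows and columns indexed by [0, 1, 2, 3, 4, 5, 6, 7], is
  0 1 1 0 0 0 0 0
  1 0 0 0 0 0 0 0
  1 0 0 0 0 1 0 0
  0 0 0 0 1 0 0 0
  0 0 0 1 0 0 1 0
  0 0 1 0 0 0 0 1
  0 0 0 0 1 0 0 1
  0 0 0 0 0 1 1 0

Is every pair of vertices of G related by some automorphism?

Automorphisms preserve degree, but G has vertices of degree 1 and vertices of degree 2; no automorphism maps one to the other, so G is not vertex-transitive.

No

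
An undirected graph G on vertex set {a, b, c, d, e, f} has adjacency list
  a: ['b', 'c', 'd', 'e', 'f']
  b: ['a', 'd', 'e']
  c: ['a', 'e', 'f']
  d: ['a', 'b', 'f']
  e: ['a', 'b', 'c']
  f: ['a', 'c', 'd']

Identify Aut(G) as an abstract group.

Vertex a is the unique vertex of degree 5; the remaining 5 vertices each have degree 3 and induce a cycle, so G is the wheel on 6 vertices with hub a. Every automorphism fixes the hub and acts on the rim 5-cycle, so Aut(G) ≅ Aut(C_5) = D_5 of order 10.

D_5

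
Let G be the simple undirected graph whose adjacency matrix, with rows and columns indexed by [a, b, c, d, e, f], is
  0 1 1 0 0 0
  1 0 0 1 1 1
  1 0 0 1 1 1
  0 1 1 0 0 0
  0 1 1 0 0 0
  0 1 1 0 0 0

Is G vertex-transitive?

Automorphisms preserve degree, but G has vertices of degree 2 and vertices of degree 4; no automorphism maps one to the other, so G is not vertex-transitive.

No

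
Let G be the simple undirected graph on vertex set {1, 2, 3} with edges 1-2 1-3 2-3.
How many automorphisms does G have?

6

All 3 vertices are pairwise adjacent: G = K_3. Every bijection on the vertex set is an automorphism of K_3; hence Aut(K_3) ≅ S_3, order 6.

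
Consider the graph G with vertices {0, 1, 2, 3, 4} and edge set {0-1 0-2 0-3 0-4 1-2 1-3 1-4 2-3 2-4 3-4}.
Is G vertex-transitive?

Yes

All 5 vertices are pairwise adjacent: G = K_5. Every bijection on the vertex set is an automorphism of K_5; hence Aut(K_5) ≅ S_5, order 120. This group acts transitively on the 5 vertices.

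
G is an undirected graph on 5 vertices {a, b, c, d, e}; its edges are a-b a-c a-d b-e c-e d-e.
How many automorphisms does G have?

The vertices split by degree into {a, e} (degree 3) and {b, c, d} (degree 2); every edge runs between the two parts, so G is the complete bipartite graph K_{2,3}. The parts have unequal sizes, so no automorphism swaps them; each part is permuted independently, giving S_2 × S_3 of order 2!·3! = 12.

12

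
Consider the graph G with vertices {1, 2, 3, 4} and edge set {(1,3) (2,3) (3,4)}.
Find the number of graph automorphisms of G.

Vertex 3 has degree 3 and every other vertex has degree 1, so G is the star K_{1,3} with centre 3. The 3 leaves are pairwise interchangeable while the centre is fixed, giving Aut(G) = S_3.

6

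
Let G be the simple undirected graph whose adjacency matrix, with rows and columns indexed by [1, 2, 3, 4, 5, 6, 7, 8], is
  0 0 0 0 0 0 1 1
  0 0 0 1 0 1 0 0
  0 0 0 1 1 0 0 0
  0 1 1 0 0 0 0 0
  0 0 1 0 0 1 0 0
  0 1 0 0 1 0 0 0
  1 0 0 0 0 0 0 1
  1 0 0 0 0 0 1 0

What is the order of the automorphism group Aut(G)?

G has two connected components, {2, 3, 4, 5, 6} and {1, 7, 8}; each is 2-regular, so G = C_5 ⊔ C_3. The components are non-isomorphic (different sizes), so Aut(G) = Aut(C_5) × Aut(C_3) = D_5 × D_3 of order 10·6 = 60.

60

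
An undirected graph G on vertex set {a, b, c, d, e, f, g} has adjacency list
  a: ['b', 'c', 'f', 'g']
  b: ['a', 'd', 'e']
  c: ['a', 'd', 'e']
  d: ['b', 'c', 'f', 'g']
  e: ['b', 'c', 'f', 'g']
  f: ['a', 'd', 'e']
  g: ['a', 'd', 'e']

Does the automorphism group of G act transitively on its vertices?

Automorphisms preserve degree, but G has vertices of degree 3 and vertices of degree 4; no automorphism maps one to the other, so G is not vertex-transitive.

No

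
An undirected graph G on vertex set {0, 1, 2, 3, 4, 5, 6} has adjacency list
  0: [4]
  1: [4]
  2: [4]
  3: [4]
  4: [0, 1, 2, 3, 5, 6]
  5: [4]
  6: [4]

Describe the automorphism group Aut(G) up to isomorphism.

the symmetric group on 6 letters

Vertex 4 has degree 6 and every other vertex has degree 1, so G is the star K_{1,6} with centre 4. The 6 leaves are pairwise interchangeable while the centre is fixed, giving Aut(G) = S_6.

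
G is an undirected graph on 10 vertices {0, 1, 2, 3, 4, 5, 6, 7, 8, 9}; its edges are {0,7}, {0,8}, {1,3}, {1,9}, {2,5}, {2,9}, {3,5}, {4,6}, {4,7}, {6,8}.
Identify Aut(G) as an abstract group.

G has two connected components, {0, 4, 6, 7, 8} and {1, 2, 3, 5, 9}; each is 2-regular, so G = C_5 ⊔ C_5. Aut of a disjoint union of two copies of C_5 is the wreath product D_5 ≀ Z_2, of order 2·10² = 200.

(D_5 × D_5) ⋊ Z_2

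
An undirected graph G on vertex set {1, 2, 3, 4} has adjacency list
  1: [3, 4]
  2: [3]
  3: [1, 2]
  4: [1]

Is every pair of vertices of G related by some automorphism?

Automorphisms preserve degree, but G has vertices of degree 1 and vertices of degree 2; no automorphism maps one to the other, so G is not vertex-transitive.

No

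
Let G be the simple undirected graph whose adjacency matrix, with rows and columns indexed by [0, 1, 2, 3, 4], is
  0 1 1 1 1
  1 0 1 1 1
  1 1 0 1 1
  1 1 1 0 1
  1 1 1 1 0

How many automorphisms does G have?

Every vertex has degree 4, so G is the complete graph K_5. Any permutation of the 5 vertices preserves K_5, so Aut(K_5) = S_5 of order 5! = 120.

120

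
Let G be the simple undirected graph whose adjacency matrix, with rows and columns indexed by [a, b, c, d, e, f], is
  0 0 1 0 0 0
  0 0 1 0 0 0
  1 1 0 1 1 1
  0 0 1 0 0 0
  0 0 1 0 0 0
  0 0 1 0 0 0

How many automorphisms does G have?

120

Vertex c has degree 5 and every other vertex has degree 1, so G is the star K_{1,5} with centre c. Any automorphism fixes the centre and permutes the 5 leaves freely, so Aut(G) ≅ S_5 of order 5! = 120.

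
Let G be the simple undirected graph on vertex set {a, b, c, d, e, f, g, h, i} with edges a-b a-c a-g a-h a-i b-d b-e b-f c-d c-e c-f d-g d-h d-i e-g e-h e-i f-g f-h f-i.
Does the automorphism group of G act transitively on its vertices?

Automorphisms preserve degree, but G has vertices of degree 4 and vertices of degree 5; no automorphism maps one to the other, so G is not vertex-transitive.

No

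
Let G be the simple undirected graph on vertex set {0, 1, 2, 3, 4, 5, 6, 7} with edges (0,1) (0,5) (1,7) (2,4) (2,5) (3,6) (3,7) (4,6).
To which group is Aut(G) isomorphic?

D_8

G is 2-regular and connected on 8 vertices, i.e. the cycle C_8. C_8 has 8 rotations and 8 reflections, so Aut(C_8) ≅ D_8 of order 16.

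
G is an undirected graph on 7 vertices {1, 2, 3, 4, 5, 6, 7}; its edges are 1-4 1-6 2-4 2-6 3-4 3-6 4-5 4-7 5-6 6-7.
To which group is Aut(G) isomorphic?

The vertices split by degree into {4, 6} (degree 5) and {1, 2, 3, 5, 7} (degree 2); every edge runs between the two parts, so G is the complete bipartite graph K_{2,5}. Automorphisms preserve the bipartition setwise (since the parts differ in size) and act as S_5 × S_2 within it; |Aut| = 240.

S_5 × S_2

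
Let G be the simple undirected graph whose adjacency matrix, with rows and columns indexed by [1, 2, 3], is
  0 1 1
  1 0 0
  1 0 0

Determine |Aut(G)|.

The degree sequence is [2, 1, 1]; the two degree-1 vertices 2 and 3 are the ends of a path, so G = P_3. A path has exactly one nontrivial symmetry — reversal — giving Aut(G) of order 2.

2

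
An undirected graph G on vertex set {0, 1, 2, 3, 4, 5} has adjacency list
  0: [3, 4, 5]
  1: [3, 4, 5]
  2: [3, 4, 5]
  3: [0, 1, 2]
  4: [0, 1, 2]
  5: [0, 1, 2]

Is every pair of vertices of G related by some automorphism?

Yes

G is 3-regular and bipartite with parts {3, 4, 5} and {0, 1, 2} (each part is independent and every cross-pair is an edge), so G = K_{3,3}. Aut(K_{3,3}) is the wreath product S_3 ≀ Z_2: permute within each part, then optionally swap the parts; |Aut| = 2·(3!)² = 72. This group acts transitively on the 6 vertices.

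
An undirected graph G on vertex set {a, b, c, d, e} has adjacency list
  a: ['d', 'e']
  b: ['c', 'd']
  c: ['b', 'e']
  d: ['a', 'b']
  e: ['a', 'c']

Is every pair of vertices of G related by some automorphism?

G is 2-regular and connected on 5 vertices, i.e. the cycle C_5. The automorphisms of the 5-cycle are exactly the symmetries of a regular 5-gon: the dihedral group D_5, |D_5| = 10. Under this action every vertex can be carried to every other, so G is vertex-transitive.

Yes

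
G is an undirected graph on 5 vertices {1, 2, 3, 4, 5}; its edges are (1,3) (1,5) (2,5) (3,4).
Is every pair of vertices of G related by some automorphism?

Automorphisms preserve degree, but G has vertices of degree 1 and vertices of degree 2; no automorphism maps one to the other, so G is not vertex-transitive.

No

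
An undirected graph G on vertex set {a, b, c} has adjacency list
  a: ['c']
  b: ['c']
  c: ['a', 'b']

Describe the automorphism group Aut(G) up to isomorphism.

The degree sequence is [1, 1, 2]; the two degree-1 vertices a and b are the ends of a path, so G = P_3. A path has exactly one nontrivial symmetry — reversal — giving Aut(G) of order 2.

the cyclic group of order 2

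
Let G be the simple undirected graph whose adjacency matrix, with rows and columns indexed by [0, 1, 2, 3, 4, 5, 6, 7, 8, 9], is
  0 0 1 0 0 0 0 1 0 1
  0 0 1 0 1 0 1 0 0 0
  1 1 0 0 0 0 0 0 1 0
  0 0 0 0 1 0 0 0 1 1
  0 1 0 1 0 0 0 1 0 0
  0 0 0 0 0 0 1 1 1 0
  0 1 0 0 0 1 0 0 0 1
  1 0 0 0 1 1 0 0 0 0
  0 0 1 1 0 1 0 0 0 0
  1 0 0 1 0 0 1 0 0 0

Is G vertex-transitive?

G is 3-regular on 10 vertices with no triangles and no 4-cycles (girth 5): this is the Petersen graph. It is a classical fact that the Petersen graph has automorphism group S_5 (order 120), arising from its description as the Kneser graph K(5,2). Under this action every vertex can be carried to every other, so G is vertex-transitive.

Yes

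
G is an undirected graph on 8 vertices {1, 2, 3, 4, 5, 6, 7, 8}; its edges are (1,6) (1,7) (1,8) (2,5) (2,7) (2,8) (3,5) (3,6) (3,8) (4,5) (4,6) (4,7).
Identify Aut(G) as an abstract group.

G is 3-regular and bipartite on 2^3 = 8 vertices with girth 4; it is the hypercube graph Q_3. Aut(Q_3) consists of the signed permutations of the 3 coordinate axes: 3! permutations times 2^3 sign flips, so |Aut| = 2^3·3! = 48.

the hyperoctahedral group B_3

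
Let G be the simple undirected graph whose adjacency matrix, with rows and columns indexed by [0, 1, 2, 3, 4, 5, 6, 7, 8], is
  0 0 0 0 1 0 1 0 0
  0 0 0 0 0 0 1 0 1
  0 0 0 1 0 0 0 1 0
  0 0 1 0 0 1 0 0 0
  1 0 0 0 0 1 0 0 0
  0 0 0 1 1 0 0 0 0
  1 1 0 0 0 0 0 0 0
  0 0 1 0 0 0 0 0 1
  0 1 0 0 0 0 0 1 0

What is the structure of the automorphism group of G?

D_9

G is 2-regular and connected on 9 vertices, i.e. the cycle C_9. The automorphisms of the 9-cycle are exactly the symmetries of a regular 9-gon: the dihedral group D_9, |D_9| = 18.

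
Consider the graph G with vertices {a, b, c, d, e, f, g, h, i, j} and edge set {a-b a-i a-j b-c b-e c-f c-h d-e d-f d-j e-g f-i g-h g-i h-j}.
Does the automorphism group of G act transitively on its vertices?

Yes

G is 3-regular on 10 vertices with no triangles and no 4-cycles (girth 5): this is the Petersen graph. Viewing the Petersen graph as the Kneser graph K(5,2) — vertices are 2-subsets of {1,…,5}, edges join disjoint pairs — its automorphisms are exactly the permutations of the 5-element set, so Aut ≅ S_5 of order 120. Under this action every vertex can be carried to every other, so G is vertex-transitive.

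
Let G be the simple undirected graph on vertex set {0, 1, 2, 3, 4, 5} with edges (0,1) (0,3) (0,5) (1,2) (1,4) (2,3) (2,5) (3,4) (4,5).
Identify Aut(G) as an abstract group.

(S_3 × S_3) ⋊ Z_2

G is 3-regular and bipartite with parts {0, 2, 4} and {1, 3, 5} (each part is independent and every cross-pair is an edge), so G = K_{3,3}. Each part can be permuted independently (S_3 × S_3) and the two equal-size parts can also be swapped, giving (S_3 × S_3) ⋊ Z_2 of order 2·(3!)² = 72.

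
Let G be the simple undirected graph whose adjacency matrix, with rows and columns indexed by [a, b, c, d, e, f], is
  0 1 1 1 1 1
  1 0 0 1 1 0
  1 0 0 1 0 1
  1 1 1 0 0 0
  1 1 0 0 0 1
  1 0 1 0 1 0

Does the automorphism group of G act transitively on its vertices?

No

Vertex a is the only vertex of degree 5, so every automorphism fixes it; G is not vertex-transitive.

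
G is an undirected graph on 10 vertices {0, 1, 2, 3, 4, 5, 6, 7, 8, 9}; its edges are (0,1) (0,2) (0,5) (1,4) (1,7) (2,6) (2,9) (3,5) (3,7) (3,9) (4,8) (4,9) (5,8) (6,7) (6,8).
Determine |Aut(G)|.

G is 3-regular on 10 vertices with no triangles and no 4-cycles (girth 5): this is the Petersen graph. It is a classical fact that the Petersen graph has automorphism group S_5 (order 120), arising from its description as the Kneser graph K(5,2).

120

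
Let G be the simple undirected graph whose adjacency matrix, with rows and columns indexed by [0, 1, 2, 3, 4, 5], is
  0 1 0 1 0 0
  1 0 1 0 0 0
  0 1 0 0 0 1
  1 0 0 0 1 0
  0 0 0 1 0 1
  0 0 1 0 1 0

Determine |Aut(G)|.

G is 2-regular and connected on 6 vertices, i.e. the cycle C_6. The automorphisms of the 6-cycle are exactly the symmetries of a regular 6-gon: the dihedral group D_6, |D_6| = 12.

12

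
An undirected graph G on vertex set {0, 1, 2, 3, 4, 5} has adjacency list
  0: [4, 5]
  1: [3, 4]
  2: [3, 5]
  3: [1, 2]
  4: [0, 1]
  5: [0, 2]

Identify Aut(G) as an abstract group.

D_6

Every vertex has degree 2 and the graph is connected, so G is the 6-cycle C_6. C_6 has 6 rotations and 6 reflections, so Aut(C_6) ≅ D_6 of order 12.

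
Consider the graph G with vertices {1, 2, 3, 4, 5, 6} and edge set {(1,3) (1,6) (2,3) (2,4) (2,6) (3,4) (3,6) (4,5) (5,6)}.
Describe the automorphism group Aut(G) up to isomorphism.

1

Degrees alone do not determine every vertex (e.g. 1 and 5 both have degree 2), but their neighbour-degree multisets differ: N(1) has degrees [4, 4] while N(5) has degrees [3, 4]. Repeating this refinement separates all vertices, so the only automorphism is the identity.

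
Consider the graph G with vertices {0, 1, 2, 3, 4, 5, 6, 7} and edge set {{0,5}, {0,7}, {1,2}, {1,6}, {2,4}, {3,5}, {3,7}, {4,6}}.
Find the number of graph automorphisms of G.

G has two connected components, {1, 2, 4, 6} and {0, 3, 5, 7}; each is 2-regular, so G = C_4 ⊔ C_4. Aut of a disjoint union of two copies of C_4 is the wreath product D_4 ≀ Z_2, of order 2·8² = 128.

128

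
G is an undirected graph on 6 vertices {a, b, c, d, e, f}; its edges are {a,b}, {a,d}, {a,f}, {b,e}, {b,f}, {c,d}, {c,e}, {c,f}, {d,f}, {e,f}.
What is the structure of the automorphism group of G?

Vertex f is the unique vertex of degree 5; the remaining 5 vertices each have degree 3 and induce a cycle, so G is the wheel on 6 vertices with hub f. With the hub fixed, the remaining symmetry is that of the rim cycle C_5, giving the dihedral group D_5.

D_5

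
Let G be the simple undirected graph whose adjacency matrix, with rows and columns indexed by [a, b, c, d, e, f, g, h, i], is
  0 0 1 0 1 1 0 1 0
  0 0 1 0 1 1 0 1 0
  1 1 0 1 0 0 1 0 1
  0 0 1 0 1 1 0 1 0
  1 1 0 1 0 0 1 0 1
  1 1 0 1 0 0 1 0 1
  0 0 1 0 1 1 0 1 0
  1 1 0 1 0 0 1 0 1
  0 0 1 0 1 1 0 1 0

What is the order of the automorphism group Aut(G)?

The vertices split by degree into {c, e, f, h} (degree 5) and {a, b, d, g, i} (degree 4); every edge runs between the two parts, so G is the complete bipartite graph K_{4,5}. The parts have unequal sizes, so no automorphism swaps them; each part is permuted independently, giving S_5 × S_4 of order 5!·4! = 2880.

2880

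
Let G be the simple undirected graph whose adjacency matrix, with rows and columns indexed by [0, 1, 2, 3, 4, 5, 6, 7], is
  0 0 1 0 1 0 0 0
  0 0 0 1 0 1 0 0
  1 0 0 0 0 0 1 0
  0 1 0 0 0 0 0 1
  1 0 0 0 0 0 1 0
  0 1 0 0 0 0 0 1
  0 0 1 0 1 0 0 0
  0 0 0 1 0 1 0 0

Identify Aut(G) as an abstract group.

(D_4 × D_4) ⋊ Z_2

G has two connected components, {1, 3, 5, 7} and {0, 2, 4, 6}; each is 2-regular, so G = C_4 ⊔ C_4. Aut of a disjoint union of two copies of C_4 is the wreath product D_4 ≀ Z_2, of order 2·8² = 128.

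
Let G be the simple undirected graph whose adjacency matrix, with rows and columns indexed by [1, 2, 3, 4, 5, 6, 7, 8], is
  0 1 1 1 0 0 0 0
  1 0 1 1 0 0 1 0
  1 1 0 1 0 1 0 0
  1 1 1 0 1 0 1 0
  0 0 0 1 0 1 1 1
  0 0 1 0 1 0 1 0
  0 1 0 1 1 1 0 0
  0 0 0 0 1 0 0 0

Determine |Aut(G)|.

The degree sequence is [3, 4, 4, 5, 4, 3, 4, 1]. Checking the degree-preserving permutations of the vertex set shows that none except the identity preserves every edge, so Aut(G) is trivial.

1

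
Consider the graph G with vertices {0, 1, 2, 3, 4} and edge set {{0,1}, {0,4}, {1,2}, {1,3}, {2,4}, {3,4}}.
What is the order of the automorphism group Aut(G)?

12

The vertices split by degree into {1, 4} (degree 3) and {0, 2, 3} (degree 2); every edge runs between the two parts, so G is the complete bipartite graph K_{2,3}. Automorphisms preserve the bipartition setwise (since the parts differ in size) and act as S_3 × S_2 within it; |Aut| = 12.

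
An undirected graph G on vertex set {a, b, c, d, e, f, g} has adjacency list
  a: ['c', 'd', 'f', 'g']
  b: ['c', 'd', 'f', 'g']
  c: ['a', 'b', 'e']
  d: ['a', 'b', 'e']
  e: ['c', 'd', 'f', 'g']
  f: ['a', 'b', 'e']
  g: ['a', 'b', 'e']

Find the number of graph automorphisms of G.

144

The vertices split by degree into {a, b, e} (degree 4) and {c, d, f, g} (degree 3); every edge runs between the two parts, so G is the complete bipartite graph K_{3,4}. Automorphisms preserve the bipartition setwise (since the parts differ in size) and act as S_4 × S_3 within it; |Aut| = 144.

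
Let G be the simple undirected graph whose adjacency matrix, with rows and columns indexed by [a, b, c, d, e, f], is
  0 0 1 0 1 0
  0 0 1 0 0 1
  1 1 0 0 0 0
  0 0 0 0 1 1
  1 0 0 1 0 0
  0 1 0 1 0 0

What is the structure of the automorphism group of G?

Every vertex has degree 2 and the graph is connected, so G is the 6-cycle C_6. C_6 has 6 rotations and 6 reflections, so Aut(C_6) ≅ D_6 of order 12.

D_6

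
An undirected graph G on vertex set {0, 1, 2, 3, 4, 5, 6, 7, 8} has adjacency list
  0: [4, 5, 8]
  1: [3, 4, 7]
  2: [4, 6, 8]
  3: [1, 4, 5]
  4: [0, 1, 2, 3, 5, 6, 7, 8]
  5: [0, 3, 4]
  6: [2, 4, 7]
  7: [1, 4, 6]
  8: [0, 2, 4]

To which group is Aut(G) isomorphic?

the dihedral group of order 16

Vertex 4 is the unique vertex of degree 8; the remaining 8 vertices each have degree 3 and induce a cycle, so G is the wheel on 9 vertices with hub 4. Every automorphism fixes the hub and acts on the rim 8-cycle, so Aut(G) ≅ Aut(C_8) = D_8 of order 16.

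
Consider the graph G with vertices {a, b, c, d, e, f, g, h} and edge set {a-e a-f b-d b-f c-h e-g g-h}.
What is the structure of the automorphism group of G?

The degree sequence is [2, 2, 1, 1, 2, 2, 2, 2]; the two degree-1 vertices c and d are the ends of a path, so G = P_8. The only nontrivial automorphism of a path is the end-to-end reflection, so Aut(G) ≅ Z_2.

Z_2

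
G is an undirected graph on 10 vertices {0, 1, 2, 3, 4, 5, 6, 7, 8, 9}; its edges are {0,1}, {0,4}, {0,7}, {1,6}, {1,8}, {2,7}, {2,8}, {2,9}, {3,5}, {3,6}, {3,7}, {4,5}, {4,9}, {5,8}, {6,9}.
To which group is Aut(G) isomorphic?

G is 3-regular on 10 vertices with no triangles and no 4-cycles (girth 5): this is the Petersen graph. Viewing the Petersen graph as the Kneser graph K(5,2) — vertices are 2-subsets of {1,…,5}, edges join disjoint pairs — its automorphisms are exactly the permutations of the 5-element set, so Aut ≅ S_5 of order 120.

S_5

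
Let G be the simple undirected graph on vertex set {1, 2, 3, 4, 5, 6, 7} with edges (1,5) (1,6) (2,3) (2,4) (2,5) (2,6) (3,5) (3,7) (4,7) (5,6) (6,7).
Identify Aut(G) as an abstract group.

{e}

The degree sequence is [2, 4, 3, 2, 4, 4, 3]. Checking the degree-preserving permutations of the vertex set shows that none except the identity preserves every edge, so Aut(G) is trivial.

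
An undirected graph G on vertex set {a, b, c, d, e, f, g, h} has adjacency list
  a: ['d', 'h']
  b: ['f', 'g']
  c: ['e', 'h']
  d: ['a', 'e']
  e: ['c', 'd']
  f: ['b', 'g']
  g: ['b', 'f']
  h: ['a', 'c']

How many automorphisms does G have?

60

G has two connected components, {a, c, d, e, h} and {b, f, g}; each is 2-regular, so G = C_5 ⊔ C_3. No automorphism exchanges components of different sizes, hence Aut(G) is the direct product D_5 × D_3, order 60.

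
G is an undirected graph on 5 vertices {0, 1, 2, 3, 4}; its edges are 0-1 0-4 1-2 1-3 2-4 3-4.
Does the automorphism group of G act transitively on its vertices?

No

Automorphisms preserve degree, but G has vertices of degree 2 and vertices of degree 3; no automorphism maps one to the other, so G is not vertex-transitive.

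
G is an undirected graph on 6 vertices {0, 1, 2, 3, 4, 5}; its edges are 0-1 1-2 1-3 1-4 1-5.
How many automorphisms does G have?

120

Vertex 1 has degree 5 and every other vertex has degree 1, so G is the star K_{1,5} with centre 1. The 5 leaves are pairwise interchangeable while the centre is fixed, giving Aut(G) = S_5.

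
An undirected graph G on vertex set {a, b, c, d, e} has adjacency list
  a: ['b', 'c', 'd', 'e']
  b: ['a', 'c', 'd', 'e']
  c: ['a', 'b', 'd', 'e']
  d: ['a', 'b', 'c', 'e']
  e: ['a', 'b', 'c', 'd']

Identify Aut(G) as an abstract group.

All 5 vertices are pairwise adjacent: G = K_5. Any permutation of the 5 vertices preserves K_5, so Aut(K_5) = S_5 of order 5! = 120.

S_5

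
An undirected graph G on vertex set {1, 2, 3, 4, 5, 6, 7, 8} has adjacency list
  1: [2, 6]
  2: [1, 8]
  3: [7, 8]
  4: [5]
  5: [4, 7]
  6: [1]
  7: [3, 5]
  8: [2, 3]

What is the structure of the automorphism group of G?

Z_2

The degree sequence is [2, 2, 2, 1, 2, 1, 2, 2]; the two degree-1 vertices 4 and 6 are the ends of a path, so G = P_8. The only nontrivial automorphism of a path is the end-to-end reflection, so Aut(G) ≅ Z_2.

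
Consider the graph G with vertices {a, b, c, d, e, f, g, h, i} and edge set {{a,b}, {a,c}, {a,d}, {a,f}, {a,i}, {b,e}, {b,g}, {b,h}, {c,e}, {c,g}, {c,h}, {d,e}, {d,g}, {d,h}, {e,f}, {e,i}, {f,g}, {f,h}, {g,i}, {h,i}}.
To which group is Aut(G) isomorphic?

S_5 × S_4

The vertices split by degree into {a, e, g, h} (degree 5) and {b, c, d, f, i} (degree 4); every edge runs between the two parts, so G is the complete bipartite graph K_{4,5}. Automorphisms preserve the bipartition setwise (since the parts differ in size) and act as S_5 × S_4 within it; |Aut| = 2880.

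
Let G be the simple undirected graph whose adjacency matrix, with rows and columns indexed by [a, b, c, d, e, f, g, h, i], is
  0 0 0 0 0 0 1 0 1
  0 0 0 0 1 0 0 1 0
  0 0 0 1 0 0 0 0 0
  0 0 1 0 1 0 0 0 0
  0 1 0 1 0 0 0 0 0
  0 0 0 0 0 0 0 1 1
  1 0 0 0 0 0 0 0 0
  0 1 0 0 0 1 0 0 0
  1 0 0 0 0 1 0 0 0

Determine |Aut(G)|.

The degree sequence is [2, 2, 1, 2, 2, 2, 1, 2, 2]; the two degree-1 vertices c and g are the ends of a path, so G = P_9. The only nontrivial automorphism of a path is the end-to-end reflection, so Aut(G) ≅ Z_2.

2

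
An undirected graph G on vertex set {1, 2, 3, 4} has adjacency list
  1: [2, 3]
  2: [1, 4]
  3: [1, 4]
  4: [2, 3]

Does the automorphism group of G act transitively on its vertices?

Yes

G is 2-regular and bipartite with parts {1, 4} and {2, 3} (each part is independent and every cross-pair is an edge), so G = K_{2,2}. Aut(K_{2,2}) is the wreath product S_2 ≀ Z_2: permute within each part, then optionally swap the parts; |Aut| = 2·(2!)² = 8. Under this action every vertex can be carried to every other, so G is vertex-transitive.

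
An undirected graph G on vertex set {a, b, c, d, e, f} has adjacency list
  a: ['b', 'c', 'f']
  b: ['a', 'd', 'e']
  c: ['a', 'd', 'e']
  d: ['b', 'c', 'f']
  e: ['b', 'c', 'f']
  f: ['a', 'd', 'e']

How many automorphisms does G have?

G is 3-regular and bipartite with parts {a, d, e} and {b, c, f} (each part is independent and every cross-pair is an edge), so G = K_{3,3}. Each part can be permuted independently (S_3 × S_3) and the two equal-size parts can also be swapped, giving (S_3 × S_3) ⋊ Z_2 of order 2·(3!)² = 72.

72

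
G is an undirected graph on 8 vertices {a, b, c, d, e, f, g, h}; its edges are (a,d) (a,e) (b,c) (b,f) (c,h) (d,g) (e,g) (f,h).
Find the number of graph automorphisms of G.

G has two connected components, {a, d, e, g} and {b, c, f, h}; each is 2-regular, so G = C_4 ⊔ C_4. With two isomorphic components, Aut(G) = Aut(C_4) ≀ S_2 = (D_4 × D_4) ⋊ Z_2: permute each cycle by D_4, then optionally swap the two cycles. Order 2·(2·4)² = 128.

128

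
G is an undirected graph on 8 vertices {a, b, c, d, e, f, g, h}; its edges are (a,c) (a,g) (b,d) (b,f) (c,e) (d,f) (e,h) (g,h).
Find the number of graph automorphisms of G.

60

G has two connected components, {a, c, e, g, h} and {b, d, f}; each is 2-regular, so G = C_5 ⊔ C_3. The components are non-isomorphic (different sizes), so Aut(G) = Aut(C_3) × Aut(C_5) = D_3 × D_5 of order 6·10 = 60.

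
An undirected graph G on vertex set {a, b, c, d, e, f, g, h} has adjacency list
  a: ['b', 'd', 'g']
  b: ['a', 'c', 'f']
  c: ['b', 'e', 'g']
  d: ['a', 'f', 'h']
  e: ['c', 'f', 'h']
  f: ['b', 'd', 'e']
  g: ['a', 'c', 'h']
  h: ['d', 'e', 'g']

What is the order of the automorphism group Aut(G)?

48

G is 3-regular and bipartite on 2^3 = 8 vertices with girth 4; it is the hypercube graph Q_3. The symmetry group of the 3-cube is the hyperoctahedral group B_3 = Z_2 ≀ S_3, of order 2^3·3! = 48.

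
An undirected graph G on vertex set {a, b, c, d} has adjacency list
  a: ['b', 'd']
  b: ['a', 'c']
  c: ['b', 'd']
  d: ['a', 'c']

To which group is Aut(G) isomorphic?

G is 2-regular and bipartite on 2^2 = 4 vertices with girth 4; it is the hypercube graph Q_2. The symmetry group of the 2-cube is the hyperoctahedral group B_2 = Z_2 ≀ S_2, of order 2^2·2! = 8.

D_4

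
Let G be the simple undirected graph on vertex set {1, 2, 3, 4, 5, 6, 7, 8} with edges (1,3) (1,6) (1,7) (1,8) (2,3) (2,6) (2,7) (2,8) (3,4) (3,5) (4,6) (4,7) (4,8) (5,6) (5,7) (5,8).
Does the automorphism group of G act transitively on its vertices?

Yes

G is 4-regular and bipartite with parts {3, 6, 7, 8} and {1, 2, 4, 5} (each part is independent and every cross-pair is an edge), so G = K_{4,4}. Aut(K_{4,4}) is the wreath product S_4 ≀ Z_2: permute within each part, then optionally swap the parts; |Aut| = 2·(4!)² = 1152. Under this action every vertex can be carried to every other, so G is vertex-transitive.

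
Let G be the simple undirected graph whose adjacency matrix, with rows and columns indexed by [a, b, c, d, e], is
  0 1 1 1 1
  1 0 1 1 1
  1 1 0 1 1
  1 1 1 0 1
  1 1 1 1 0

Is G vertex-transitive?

All 5 vertices are pairwise adjacent: G = K_5. Any permutation of the 5 vertices preserves K_5, so Aut(K_5) = S_5 of order 5! = 120. Under this action every vertex can be carried to every other, so G is vertex-transitive.

Yes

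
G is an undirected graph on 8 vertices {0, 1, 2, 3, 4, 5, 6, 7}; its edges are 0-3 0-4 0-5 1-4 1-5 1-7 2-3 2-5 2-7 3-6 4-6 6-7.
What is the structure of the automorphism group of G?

the hyperoctahedral group B_3

G is 3-regular and bipartite on 2^3 = 8 vertices with girth 4; it is the hypercube graph Q_3. Aut(Q_3) consists of the signed permutations of the 3 coordinate axes: 3! permutations times 2^3 sign flips, so |Aut| = 2^3·3! = 48.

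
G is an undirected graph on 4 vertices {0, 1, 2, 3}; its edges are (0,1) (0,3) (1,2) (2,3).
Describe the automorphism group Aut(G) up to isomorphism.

G is 2-regular and bipartite with parts {0, 2} and {1, 3} (each part is independent and every cross-pair is an edge), so G = K_{2,2}. Each part can be permuted independently (S_2 × S_2) and the two equal-size parts can also be swapped, giving (S_2 × S_2) ⋊ Z_2 of order 2·(2!)² = 8.

(S_2 × S_2) ⋊ Z_2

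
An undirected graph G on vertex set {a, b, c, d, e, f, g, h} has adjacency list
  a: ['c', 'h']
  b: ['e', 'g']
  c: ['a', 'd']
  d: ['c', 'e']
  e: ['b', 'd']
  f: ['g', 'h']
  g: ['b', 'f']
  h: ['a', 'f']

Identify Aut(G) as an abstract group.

Every vertex has degree 2 and the graph is connected, so G is the 8-cycle C_8. C_8 has 8 rotations and 8 reflections, so Aut(C_8) ≅ D_8 of order 16.

D_8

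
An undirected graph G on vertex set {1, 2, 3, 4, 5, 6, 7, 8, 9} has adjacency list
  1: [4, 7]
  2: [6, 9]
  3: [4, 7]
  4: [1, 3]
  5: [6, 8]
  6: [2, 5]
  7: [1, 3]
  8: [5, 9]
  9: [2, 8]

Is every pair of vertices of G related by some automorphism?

G has two connected components, {2, 5, 6, 8, 9} and {1, 3, 4, 7}; each is 2-regular, so G = C_5 ⊔ C_4. The orbit of 1 under Aut(G) is {1, 3, 4, 7}, which does not contain 2, so G is not vertex-transitive.

No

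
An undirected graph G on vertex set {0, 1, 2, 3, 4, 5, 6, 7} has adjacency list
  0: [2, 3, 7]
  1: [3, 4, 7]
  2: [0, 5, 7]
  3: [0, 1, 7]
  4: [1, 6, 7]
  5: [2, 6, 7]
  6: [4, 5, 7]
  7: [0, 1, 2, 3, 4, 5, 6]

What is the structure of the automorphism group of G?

Vertex 7 is the unique vertex of degree 7; the remaining 7 vertices each have degree 3 and induce a cycle, so G is the wheel on 8 vertices with hub 7. Every automorphism fixes the hub and acts on the rim 7-cycle, so Aut(G) ≅ Aut(C_7) = D_7 of order 14.

D_7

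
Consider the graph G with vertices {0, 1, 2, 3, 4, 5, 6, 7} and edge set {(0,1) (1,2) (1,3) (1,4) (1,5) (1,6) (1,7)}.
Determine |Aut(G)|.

Vertex 1 has degree 7 and every other vertex has degree 1, so G is the star K_{1,7} with centre 1. The 7 leaves are pairwise interchangeable while the centre is fixed, giving Aut(G) = S_7.

5040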